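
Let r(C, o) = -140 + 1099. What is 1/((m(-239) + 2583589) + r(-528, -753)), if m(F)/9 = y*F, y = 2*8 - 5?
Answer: 1/2560887 ≈ 3.9049e-7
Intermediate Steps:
y = 11 (y = 16 - 5 = 11)
r(C, o) = 959
m(F) = 99*F (m(F) = 9*(11*F) = 99*F)
1/((m(-239) + 2583589) + r(-528, -753)) = 1/((99*(-239) + 2583589) + 959) = 1/((-23661 + 2583589) + 959) = 1/(2559928 + 959) = 1/2560887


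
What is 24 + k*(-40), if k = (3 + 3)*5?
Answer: -1176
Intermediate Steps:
k = 30 (k = 6*5 = 30)
24 + k*(-40) = 24 + 30*(-40) = 24 - 1200 = -1176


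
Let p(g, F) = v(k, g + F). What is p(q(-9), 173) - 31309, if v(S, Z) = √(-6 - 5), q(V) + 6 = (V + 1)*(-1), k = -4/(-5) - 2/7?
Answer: -31309 + I*√11 ≈ -31309.0 + 3.3166*I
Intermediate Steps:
k = 18/35 (k = -4*(-⅕) - 2*⅐ = ⅘ - 2/7 = 18/35 ≈ 0.51429)
q(V) = -7 - V (q(V) = -6 + (V + 1)*(-1) = -6 + (1 + V)*(-1) = -6 + (-1 - V) = -7 - V)
v(S, Z) = I*√11 (v(S, Z) = √(-11) = I*√11)
p(g, F) = I*√11
p(q(-9), 173) - 31309 = I*√11 - 31309 = -31309 + I*√11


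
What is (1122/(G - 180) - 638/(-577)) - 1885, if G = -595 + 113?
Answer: -360123014/190987 ≈ -1885.6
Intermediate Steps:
G = -482
(1122/(G - 180) - 638/(-577)) - 1885 = (1122/(-482 - 180) - 638/(-577)) - 1885 = (1122/(-662) - 638*(-1/577)) - 1885 = (1122*(-1/662) + 638/577) - 1885 = (-561/331 + 638/577) - 1885 = -112519/190987 - 1885 = -360123014/190987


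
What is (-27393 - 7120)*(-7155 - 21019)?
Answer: 972369262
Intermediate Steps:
(-27393 - 7120)*(-7155 - 21019) = -34513*(-28174) = 972369262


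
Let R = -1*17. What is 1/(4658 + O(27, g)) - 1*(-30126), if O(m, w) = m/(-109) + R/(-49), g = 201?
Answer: 749501987749/24878908 ≈ 30126.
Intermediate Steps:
R = -17
O(m, w) = 17/49 - m/109 (O(m, w) = m/(-109) - 17/(-49) = m*(-1/109) - 17*(-1/49) = -m/109 + 17/49 = 17/49 - m/109)
1/(4658 + O(27, g)) - 1*(-30126) = 1/(4658 + (17/49 - 1/109*27)) - 1*(-30126) = 1/(4658 + (17/49 - 27/109)) + 30126 = 1/(4658 + 530/5341) + 30126 = 1/(24878908/5341) + 30126 = 5341/24878908 + 30126 = 749501987749/24878908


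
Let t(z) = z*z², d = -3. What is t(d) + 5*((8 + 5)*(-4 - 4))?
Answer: -547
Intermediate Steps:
t(z) = z³
t(d) + 5*((8 + 5)*(-4 - 4)) = (-3)³ + 5*((8 + 5)*(-4 - 4)) = -27 + 5*(13*(-8)) = -27 + 5*(-104) = -27 - 520 = -547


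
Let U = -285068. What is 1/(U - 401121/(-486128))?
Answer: -486128/138579135583 ≈ -3.5079e-6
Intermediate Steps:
1/(U - 401121/(-486128)) = 1/(-285068 - 401121/(-486128)) = 1/(-285068 - 401121*(-1/486128)) = 1/(-285068 + 401121/486128) = 1/(-138579135583/486128) = -486128/138579135583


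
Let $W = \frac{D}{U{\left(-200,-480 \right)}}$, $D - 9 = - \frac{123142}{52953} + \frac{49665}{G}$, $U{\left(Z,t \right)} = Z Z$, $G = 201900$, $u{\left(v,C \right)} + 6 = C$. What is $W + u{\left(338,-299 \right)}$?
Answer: $- \frac{8695513103437517}{28509895200000} \approx -305.0$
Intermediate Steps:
$u{\left(v,C \right)} = -6 + C$
$U{\left(Z,t \right)} = Z^{2}$
$D = \frac{4932562483}{712747380}$ ($D = 9 + \left(- \frac{123142}{52953} + \frac{49665}{201900}\right) = 9 + \left(\left(-123142\right) \frac{1}{52953} + 49665 \cdot \frac{1}{201900}\right) = 9 + \left(- \frac{123142}{52953} + \frac{3311}{13460}\right) = 9 - \frac{1482163937}{712747380} = \frac{4932562483}{712747380} \approx 6.9205$)
$W = \frac{4932562483}{28509895200000}$ ($W = \frac{4932562483}{712747380 \left(-200\right)^{2}} = \frac{4932562483}{712747380 \cdot 40000} = \frac{4932562483}{712747380} \cdot \frac{1}{40000} = \frac{4932562483}{28509895200000} \approx 0.00017301$)
$W + u{\left(338,-299 \right)} = \frac{4932562483}{28509895200000} - 305 = - \frac{8695513103437517}{28509895200000}$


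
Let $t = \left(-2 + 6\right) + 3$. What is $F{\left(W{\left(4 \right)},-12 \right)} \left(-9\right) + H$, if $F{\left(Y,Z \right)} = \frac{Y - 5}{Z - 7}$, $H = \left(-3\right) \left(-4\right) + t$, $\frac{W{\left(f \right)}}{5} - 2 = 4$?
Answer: $\frac{586}{19} \approx 30.842$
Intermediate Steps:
$t = 7$ ($t = 4 + 3 = 7$)
$W{\left(f \right)} = 30$ ($W{\left(f \right)} = 10 + 5 \cdot 4 = 10 + 20 = 30$)
$H = 19$ ($H = \left(-3\right) \left(-4\right) + 7 = 12 + 7 = 19$)
$F{\left(Y,Z \right)} = \frac{-5 + Y}{-7 + Z}$
$F{\left(W{\left(4 \right)},-12 \right)} \left(-9\right) + H = \frac{-5 + 30}{-7 - 12} \left(-9\right) + 19 = \frac{1}{-19} \cdot 25 \left(-9\right) + 19 = \left(- \frac{1}{19}\right) 25 \left(-9\right) + 19 = \left(- \frac{25}{19}\right) \left(-9\right) + 19 = \frac{225}{19} + 19 = \frac{586}{19}$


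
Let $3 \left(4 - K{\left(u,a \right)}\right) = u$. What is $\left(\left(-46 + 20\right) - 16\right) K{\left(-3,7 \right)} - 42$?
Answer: $-252$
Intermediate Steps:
$K{\left(u,a \right)} = 4 - \frac{u}{3}$
$\left(\left(-46 + 20\right) - 16\right) K{\left(-3,7 \right)} - 42 = \left(\left(-46 + 20\right) - 16\right) \left(4 - -1\right) - 42 = \left(-26 - 16\right) \left(4 + 1\right) + \left(-61 + 19\right) = \left(-42\right) 5 - 42 = -210 - 42 = -252$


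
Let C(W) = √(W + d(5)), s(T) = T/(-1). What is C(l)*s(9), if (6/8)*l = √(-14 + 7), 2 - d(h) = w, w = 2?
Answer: -6*√3*7^(¼)*√I ≈ -11.953 - 11.953*I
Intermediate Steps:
s(T) = -T (s(T) = T*(-1) = -T)
d(h) = 0 (d(h) = 2 - 1*2 = 2 - 2 = 0)
l = 4*I*√7/3 (l = 4*√(-14 + 7)/3 = 4*√(-7)/3 = 4*(I*√7)/3 = 4*I*√7/3 ≈ 3.5277*I)
C(W) = √W (C(W) = √(W + 0) = √W)
C(l)*s(9) = √(4*I*√7/3)*(-1*9) = (2*√3*7^(¼)*√I/3)*(-9) = -6*√3*7^(¼)*√I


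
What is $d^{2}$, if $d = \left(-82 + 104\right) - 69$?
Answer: $2209$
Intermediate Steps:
$d = -47$ ($d = 22 - 69 = -47$)
$d^{2} = \left(-47\right)^{2} = 2209$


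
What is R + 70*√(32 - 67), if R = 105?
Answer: 105 + 70*I*√35 ≈ 105.0 + 414.13*I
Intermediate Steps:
R + 70*√(32 - 67) = 105 + 70*√(32 - 67) = 105 + 70*√(-35) = 105 + 70*(I*√35) = 105 + 70*I*√35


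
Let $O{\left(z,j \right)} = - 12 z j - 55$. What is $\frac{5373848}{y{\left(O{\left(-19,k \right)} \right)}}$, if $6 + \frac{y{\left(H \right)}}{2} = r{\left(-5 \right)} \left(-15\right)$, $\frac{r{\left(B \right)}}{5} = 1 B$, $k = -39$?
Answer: $\frac{2686924}{369} \approx 7281.6$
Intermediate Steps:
$O{\left(z,j \right)} = -55 - 12 j z$ ($O{\left(z,j \right)} = - 12 j z - 55 = -55 - 12 j z$)
$r{\left(B \right)} = 5 B$ ($r{\left(B \right)} = 5 \cdot 1 B = 5 B$)
$y{\left(H \right)} = 738$ ($y{\left(H \right)} = -12 + 2 \cdot 5 \left(-5\right) \left(-15\right) = -12 + 2 \left(\left(-25\right) \left(-15\right)\right) = -12 + 2 \cdot 375 = -12 + 750 = 738$)
$\frac{5373848}{y{\left(O{\left(-19,k \right)} \right)}} = \frac{5373848}{738} = 5373848 \cdot \frac{1}{738} = \frac{2686924}{369}$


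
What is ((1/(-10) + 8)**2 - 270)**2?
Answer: 430936081/10000 ≈ 43094.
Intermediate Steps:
((1/(-10) + 8)**2 - 270)**2 = ((-1/10 + 8)**2 - 270)**2 = ((79/10)**2 - 270)**2 = (6241/100 - 270)**2 = (-20759/100)**2 = 430936081/10000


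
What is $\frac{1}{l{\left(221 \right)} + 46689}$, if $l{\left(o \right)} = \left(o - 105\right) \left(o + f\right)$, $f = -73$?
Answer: $\frac{1}{63857} \approx 1.566 \cdot 10^{-5}$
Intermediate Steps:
$l{\left(o \right)} = \left(-105 + o\right) \left(-73 + o\right)$ ($l{\left(o \right)} = \left(o - 105\right) \left(o - 73\right) = \left(-105 + o\right) \left(-73 + o\right)$)
$\frac{1}{l{\left(221 \right)} + 46689} = \frac{1}{\left(7665 + 221^{2} - 39338\right) + 46689} = \frac{1}{\left(7665 + 48841 - 39338\right) + 46689} = \frac{1}{17168 + 46689} = \frac{1}{63857}$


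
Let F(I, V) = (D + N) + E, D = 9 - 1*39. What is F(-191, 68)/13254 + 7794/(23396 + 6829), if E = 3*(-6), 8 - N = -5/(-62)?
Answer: 2195489/8615100 ≈ 0.25484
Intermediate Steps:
N = 491/62 (N = 8 - (-5)/(-62) = 8 - (-5)*(-1)/62 = 8 - 1*5/62 = 8 - 5/62 = 491/62 ≈ 7.9194)
E = -18
D = -30 (D = 9 - 39 = -30)
F(I, V) = -2485/62 (F(I, V) = (-30 + 491/62) - 18 = -1369/62 - 18 = -2485/62)
F(-191, 68)/13254 + 7794/(23396 + 6829) = -2485/62/13254 + 7794/(23396 + 6829) = -2485/62*1/13254 + 7794/30225 = -2485/821748 + 7794*(1/30225) = -2485/821748 + 2598/10075 = 2195489/8615100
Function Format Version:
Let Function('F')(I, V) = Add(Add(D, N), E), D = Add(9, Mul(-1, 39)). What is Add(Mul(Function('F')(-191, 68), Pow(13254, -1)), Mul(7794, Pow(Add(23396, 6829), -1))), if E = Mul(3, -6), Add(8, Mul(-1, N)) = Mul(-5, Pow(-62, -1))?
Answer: Rational(2195489, 8615100) ≈ 0.25484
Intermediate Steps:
N = Rational(491, 62) (N = Add(8, Mul(-1, Mul(-5, Pow(-62, -1)))) = Add(8, Mul(-1, Mul(-5, Rational(-1, 62)))) = Add(8, Mul(-1, Rational(5, 62))) = Add(8, Rational(-5, 62)) = Rational(491, 62) ≈ 7.9194)
E = -18
D = -30 (D = Add(9, -39) = -30)
Function('F')(I, V) = Rational(-2485, 62) (Function('F')(I, V) = Add(Add(-30, Rational(491, 62)), -18) = Add(Rational(-1369, 62), -18) = Rational(-2485, 62))
Add(Mul(Function('F')(-191, 68), Pow(13254, -1)), Mul(7794, Pow(Add(23396, 6829), -1))) = Add(Mul(Rational(-2485, 62), Pow(13254, -1)), Mul(7794, Pow(Add(23396, 6829), -1))) = Add(Mul(Rational(-2485, 62), Rational(1, 13254)), Mul(7794, Pow(30225, -1))) = Add(Rational(-2485, 821748), Mul(7794, Rational(1, 30225))) = Add(Rational(-2485, 821748), Rational(2598, 10075)) = Rational(2195489, 8615100)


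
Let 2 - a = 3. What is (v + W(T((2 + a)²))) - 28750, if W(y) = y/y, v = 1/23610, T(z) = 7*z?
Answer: -678763889/23610 ≈ -28749.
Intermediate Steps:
a = -1 (a = 2 - 1*3 = 2 - 3 = -1)
v = 1/23610 ≈ 4.2355e-5
W(y) = 1
(v + W(T((2 + a)²))) - 28750 = (1/23610 + 1) - 28750 = 23611/23610 - 28750 = -678763889/23610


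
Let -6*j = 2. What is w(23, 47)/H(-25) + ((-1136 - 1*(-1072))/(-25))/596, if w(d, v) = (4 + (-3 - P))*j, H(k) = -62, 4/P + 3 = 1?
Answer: 4717/230950 ≈ 0.020424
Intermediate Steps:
P = -2 (P = 4/(-3 + 1) = 4/(-2) = 4*(-1/2) = -2)
j = -1/3 (j = -1/6*2 = -1/3 ≈ -0.33333)
w(d, v) = -1 (w(d, v) = (4 + (-3 - 1*(-2)))*(-1/3) = (4 + (-3 + 2))*(-1/3) = (4 - 1)*(-1/3) = 3*(-1/3) = -1)
w(23, 47)/H(-25) + ((-1136 - 1*(-1072))/(-25))/596 = -1/(-62) + ((-1136 - 1*(-1072))/(-25))/596 = -1*(-1/62) + ((-1136 + 1072)*(-1/25))*(1/596) = 1/62 - 64*(-1/25)*(1/596) = 1/62 + (64/25)*(1/596) = 1/62 + 16/3725 = 4717/230950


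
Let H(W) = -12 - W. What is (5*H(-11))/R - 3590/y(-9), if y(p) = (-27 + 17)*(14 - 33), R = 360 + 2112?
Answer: -887543/46968 ≈ -18.897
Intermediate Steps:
R = 2472
y(p) = 190 (y(p) = -10*(-19) = 190)
(5*H(-11))/R - 3590/y(-9) = (5*(-12 - 1*(-11)))/2472 - 3590/190 = (5*(-12 + 11))*(1/2472) - 3590*1/190 = (5*(-1))*(1/2472) - 359/19 = -5*1/2472 - 359/19 = -5/2472 - 359/19 = -887543/46968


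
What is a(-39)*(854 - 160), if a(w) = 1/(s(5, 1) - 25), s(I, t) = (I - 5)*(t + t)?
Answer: -694/25 ≈ -27.760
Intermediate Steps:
s(I, t) = 2*t*(-5 + I) (s(I, t) = (-5 + I)*(2*t) = 2*t*(-5 + I))
a(w) = -1/25 (a(w) = 1/(2*1*(-5 + 5) - 25) = 1/(2*1*0 - 25) = 1/(0 - 25) = 1/(-25) = -1/25)
a(-39)*(854 - 160) = -(854 - 160)/25 = -1/25*694 = -694/25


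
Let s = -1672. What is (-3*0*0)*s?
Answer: 0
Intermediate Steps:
(-3*0*0)*s = (-3*0*0)*(-1672) = (0*0)*(-1672) = 0*(-1672) = 0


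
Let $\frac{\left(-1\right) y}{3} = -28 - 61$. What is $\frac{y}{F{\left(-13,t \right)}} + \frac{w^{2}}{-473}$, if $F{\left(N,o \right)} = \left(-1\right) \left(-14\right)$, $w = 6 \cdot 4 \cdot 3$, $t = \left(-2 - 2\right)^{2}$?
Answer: $\frac{53715}{6622} \approx 8.1116$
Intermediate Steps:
$t = 16$ ($t = \left(-4\right)^{2} = 16$)
$w = 72$ ($w = 24 \cdot 3 = 72$)
$F{\left(N,o \right)} = 14$
$y = 267$ ($y = - 3 \left(-28 - 61\right) = \left(-3\right) \left(-89\right) = 267$)
$\frac{y}{F{\left(-13,t \right)}} + \frac{w^{2}}{-473} = \frac{267}{14} + \frac{72^{2}}{-473} = 267 \cdot \frac{1}{14} + 5184 \left(- \frac{1}{473}\right) = \frac{267}{14} - \frac{5184}{473} = \frac{53715}{6622}$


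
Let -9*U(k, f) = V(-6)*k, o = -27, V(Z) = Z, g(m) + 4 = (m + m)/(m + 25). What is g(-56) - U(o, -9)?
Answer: 546/31 ≈ 17.613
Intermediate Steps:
g(m) = -4 + 2*m/(25 + m) (g(m) = -4 + (m + m)/(m + 25) = -4 + (2*m)/(25 + m) = -4 + 2*m/(25 + m))
U(k, f) = 2*k/3 (U(k, f) = -(-2)*k/3 = 2*k/3)
g(-56) - U(o, -9) = 2*(-50 - 1*(-56))/(25 - 56) - 2*(-27)/3 = 2*(-50 + 56)/(-31) - 1*(-18) = 2*(-1/31)*6 + 18 = -12/31 + 18 = 546/31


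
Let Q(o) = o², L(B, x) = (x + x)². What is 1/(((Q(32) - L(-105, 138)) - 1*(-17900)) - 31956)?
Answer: -1/89208 ≈ -1.1210e-5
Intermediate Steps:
L(B, x) = 4*x² (L(B, x) = (2*x)² = 4*x²)
1/(((Q(32) - L(-105, 138)) - 1*(-17900)) - 31956) = 1/(((32² - 4*138²) - 1*(-17900)) - 31956) = 1/(((1024 - 4*19044) + 17900) - 31956) = 1/(((1024 - 1*76176) + 17900) - 31956) = 1/(((1024 - 76176) + 17900) - 31956) = 1/((-75152 + 17900) - 31956) = 1/(-57252 - 31956) = 1/(-89208) = -1/89208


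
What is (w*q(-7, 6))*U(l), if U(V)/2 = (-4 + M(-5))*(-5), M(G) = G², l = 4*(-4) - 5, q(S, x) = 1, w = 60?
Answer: -12600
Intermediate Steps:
l = -21 (l = -16 - 5 = -21)
U(V) = -210 (U(V) = 2*((-4 + (-5)²)*(-5)) = 2*((-4 + 25)*(-5)) = 2*(21*(-5)) = 2*(-105) = -210)
(w*q(-7, 6))*U(l) = (60*1)*(-210) = 60*(-210) = -12600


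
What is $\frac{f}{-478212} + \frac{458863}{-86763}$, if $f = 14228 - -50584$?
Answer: $- \frac{18754756376}{3457592313} \approx -5.4242$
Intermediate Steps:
$f = 64812$ ($f = 14228 + 50584 = 64812$)
$\frac{f}{-478212} + \frac{458863}{-86763} = \frac{64812}{-478212} + \frac{458863}{-86763} = 64812 \left(- \frac{1}{478212}\right) + 458863 \left(- \frac{1}{86763}\right) = - \frac{5401}{39851} - \frac{458863}{86763} = - \frac{18754756376}{3457592313}$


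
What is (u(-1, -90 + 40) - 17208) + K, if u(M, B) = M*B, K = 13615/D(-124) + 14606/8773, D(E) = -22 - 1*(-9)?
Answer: -2076107259/114049 ≈ -18204.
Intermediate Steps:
D(E) = -13 (D(E) = -22 + 9 = -13)
K = -119254517/114049 (K = 13615/(-13) + 14606/8773 = 13615*(-1/13) + 14606*(1/8773) = -13615/13 + 14606/8773 = -119254517/114049 ≈ -1045.6)
u(M, B) = B*M
(u(-1, -90 + 40) - 17208) + K = ((-90 + 40)*(-1) - 17208) - 119254517/114049 = (-50*(-1) - 17208) - 119254517/114049 = (50 - 17208) - 119254517/114049 = -17158 - 119254517/114049 = -2076107259/114049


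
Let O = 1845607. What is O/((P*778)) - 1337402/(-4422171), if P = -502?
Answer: -7639259377285/1727105417076 ≈ -4.4232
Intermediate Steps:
O/((P*778)) - 1337402/(-4422171) = 1845607/((-502*778)) - 1337402/(-4422171) = 1845607/(-390556) - 1337402*(-1/4422171) = 1845607*(-1/390556) + 1337402/4422171 = -1845607/390556 + 1337402/4422171 = -7639259377285/1727105417076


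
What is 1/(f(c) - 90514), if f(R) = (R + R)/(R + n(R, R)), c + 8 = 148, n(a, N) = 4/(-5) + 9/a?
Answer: -19497/1764712258 ≈ -1.1048e-5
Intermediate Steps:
n(a, N) = -4/5 + 9/a (n(a, N) = 4*(-1/5) + 9/a = -4/5 + 9/a)
c = 140 (c = -8 + 148 = 140)
f(R) = 2*R/(-4/5 + R + 9/R) (f(R) = (R + R)/(R + (-4/5 + 9/R)) = (2*R)/(-4/5 + R + 9/R) = 2*R/(-4/5 + R + 9/R))
1/(f(c) - 90514) = 1/(10*140**2/(45 + 140*(-4 + 5*140)) - 90514) = 1/(10*19600/(45 + 140*(-4 + 700)) - 90514) = 1/(10*19600/(45 + 140*696) - 90514) = 1/(10*19600/(45 + 97440) - 90514) = 1/(10*19600/97485 - 90514) = 1/(10*19600*(1/97485) - 90514) = 1/(39200/19497 - 90514) = 1/(-1764712258/19497) = -19497/1764712258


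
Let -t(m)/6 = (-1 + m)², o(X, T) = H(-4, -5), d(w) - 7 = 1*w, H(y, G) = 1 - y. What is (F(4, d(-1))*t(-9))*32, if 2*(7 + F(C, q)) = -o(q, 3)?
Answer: 182400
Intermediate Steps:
d(w) = 7 + w (d(w) = 7 + 1*w = 7 + w)
o(X, T) = 5 (o(X, T) = 1 - 1*(-4) = 1 + 4 = 5)
F(C, q) = -19/2 (F(C, q) = -7 + (-1*5)/2 = -7 + (½)*(-5) = -7 - 5/2 = -19/2)
t(m) = -6*(-1 + m)²
(F(4, d(-1))*t(-9))*32 = -(-57)*(-1 - 9)²*32 = -(-57)*(-10)²*32 = -(-57)*100*32 = -19/2*(-600)*32 = 5700*32 = 182400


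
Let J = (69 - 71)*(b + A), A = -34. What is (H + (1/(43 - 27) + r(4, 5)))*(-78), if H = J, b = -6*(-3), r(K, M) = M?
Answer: -23127/8 ≈ -2890.9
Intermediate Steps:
b = 18
J = 32 (J = (69 - 71)*(18 - 34) = -2*(-16) = 32)
H = 32
(H + (1/(43 - 27) + r(4, 5)))*(-78) = (32 + (1/(43 - 27) + 5))*(-78) = (32 + (1/16 + 5))*(-78) = (32 + 81/16)*(-78) = (593/16)*(-78) = -23127/8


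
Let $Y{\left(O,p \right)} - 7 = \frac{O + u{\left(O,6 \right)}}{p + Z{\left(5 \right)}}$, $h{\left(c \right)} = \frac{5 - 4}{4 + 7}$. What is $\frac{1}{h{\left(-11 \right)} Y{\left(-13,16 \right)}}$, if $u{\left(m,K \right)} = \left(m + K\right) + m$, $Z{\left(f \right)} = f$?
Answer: $\frac{77}{38} \approx 2.0263$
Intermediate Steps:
$h{\left(c \right)} = \frac{1}{11}$ ($h{\left(c \right)} = 1 \cdot \frac{1}{11} = \frac{1}{11}$)
$u{\left(m,K \right)} = K + 2 m$ ($u{\left(m,K \right)} = \left(K + m\right) + m = K + 2 m$)
$Y{\left(O,p \right)} = 7 + \frac{6 + 3 O}{5 + p}$ ($Y{\left(O,p \right)} = 7 + \frac{O + \left(6 + 2 O\right)}{p + 5} = 7 + \frac{6 + 3 O}{5 + p}$)
$\frac{1}{h{\left(-11 \right)} Y{\left(-13,16 \right)}} = \frac{1}{\frac{1}{11} \frac{41 + 3 \left(-13\right) + 7 \cdot 16}{5 + 16}} = \frac{1}{\frac{1}{11} \frac{41 - 39 + 112}{21}} = \frac{1}{\frac{1}{11} \cdot \frac{1}{21} \cdot 114} = \frac{1}{\frac{1}{11} \cdot \frac{38}{7}} = \frac{1}{\frac{38}{77}} = \frac{77}{38}$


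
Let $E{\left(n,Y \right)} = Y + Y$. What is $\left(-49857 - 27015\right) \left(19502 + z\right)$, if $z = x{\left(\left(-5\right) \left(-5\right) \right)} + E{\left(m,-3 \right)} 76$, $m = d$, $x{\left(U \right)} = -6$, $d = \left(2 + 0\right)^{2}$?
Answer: $-1463642880$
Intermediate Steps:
$d = 4$ ($d = 2^{2} = 4$)
$m = 4$
$E{\left(n,Y \right)} = 2 Y$
$z = -462$ ($z = -6 + 2 \left(-3\right) 76 = -6 - 456 = -462$)
$\left(-49857 - 27015\right) \left(19502 + z\right) = \left(-49857 - 27015\right) \left(19502 - 462\right) = \left(-76872\right) 19040 = -1463642880$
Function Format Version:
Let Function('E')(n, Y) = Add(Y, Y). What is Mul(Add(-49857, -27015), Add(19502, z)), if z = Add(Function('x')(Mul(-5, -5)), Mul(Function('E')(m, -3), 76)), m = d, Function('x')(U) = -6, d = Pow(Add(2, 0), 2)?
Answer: -1463642880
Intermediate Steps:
d = 4 (d = Pow(2, 2) = 4)
m = 4
Function('E')(n, Y) = Mul(2, Y)
z = -462 (z = Add(-6, Mul(Mul(2, -3), 76)) = Add(-6, Mul(-6, 76)) = Add(-6, -456) = -462)
Mul(Add(-49857, -27015), Add(19502, z)) = Mul(Add(-49857, -27015), Add(19502, -462)) = Mul(-76872, 19040) = -1463642880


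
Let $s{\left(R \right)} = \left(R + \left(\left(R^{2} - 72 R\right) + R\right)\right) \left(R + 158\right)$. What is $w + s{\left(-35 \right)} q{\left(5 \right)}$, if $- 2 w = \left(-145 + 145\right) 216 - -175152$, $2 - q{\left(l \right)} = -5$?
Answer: $3076599$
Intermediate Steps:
$q{\left(l \right)} = 7$ ($q{\left(l \right)} = 2 - -5 = 2 + 5 = 7$)
$w = -87576$ ($w = - \frac{\left(-145 + 145\right) 216 - -175152}{2} = - \frac{0 \cdot 216 + 175152}{2} = - \frac{0 + 175152}{2} = \left(- \frac{1}{2}\right) 175152 = -87576$)
$s{\left(R \right)} = \left(158 + R\right) \left(R^{2} - 70 R\right)$ ($s{\left(R \right)} = \left(R + \left(R^{2} - 71 R\right)\right) \left(158 + R\right) = \left(R^{2} - 70 R\right) \left(158 + R\right) = \left(158 + R\right) \left(R^{2} - 70 R\right)$)
$w + s{\left(-35 \right)} q{\left(5 \right)} = -87576 + - 35 \left(-11060 + \left(-35\right)^{2} + 88 \left(-35\right)\right) 7 = -87576 + - 35 \left(-11060 + 1225 - 3080\right) 7 = -87576 + \left(-35\right) \left(-12915\right) 7 = -87576 + 452025 \cdot 7 = -87576 + 3164175 = 3076599$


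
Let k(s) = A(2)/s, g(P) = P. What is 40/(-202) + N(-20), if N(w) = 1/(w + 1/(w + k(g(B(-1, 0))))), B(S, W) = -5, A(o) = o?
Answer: -51202/206545 ≈ -0.24790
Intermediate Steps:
k(s) = 2/s
N(w) = 1/(w + 1/(-⅖ + w)) (N(w) = 1/(w + 1/(w + 2/(-5))) = 1/(w + 1/(w + 2*(-⅕))) = 1/(w + 1/(w - ⅖)) = 1/(w + 1/(-⅖ + w)))
40/(-202) + N(-20) = 40/(-202) + (-2 + 5*(-20))/(5 - 2*(-20) + 5*(-20)²) = -1/202*40 + (-2 - 100)/(5 + 40 + 5*400) = -20/101 - 102/(5 + 40 + 2000) = -20/101 - 102/2045 = -51202/206545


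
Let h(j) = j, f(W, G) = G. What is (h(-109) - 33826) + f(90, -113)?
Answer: -34048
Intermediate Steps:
(h(-109) - 33826) + f(90, -113) = (-109 - 33826) - 113 = -33935 - 113 = -34048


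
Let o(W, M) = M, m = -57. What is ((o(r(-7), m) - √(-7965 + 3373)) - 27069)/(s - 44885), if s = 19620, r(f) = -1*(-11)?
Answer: 27126/25265 + 4*I*√287/25265 ≈ 1.0737 + 0.0026821*I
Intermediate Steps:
r(f) = 11
((o(r(-7), m) - √(-7965 + 3373)) - 27069)/(s - 44885) = ((-57 - √(-7965 + 3373)) - 27069)/(19620 - 44885) = ((-57 - √(-4592)) - 27069)/(-25265) = ((-57 - 4*I*√287) - 27069)*(-1/25265) = (-27126 - 4*I*√287)*(-1/25265) = 27126/25265 + 4*I*√287/25265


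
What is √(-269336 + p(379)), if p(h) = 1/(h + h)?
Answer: 7*I*√3158178954/758 ≈ 518.98*I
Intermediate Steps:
p(h) = 1/(2*h)
√(-269336 + p(379)) = √(-269336 + (½)/379) = √(-269336 + (½)*(1/379)) = √(-269336 + 1/758) = √(-204156687/758) = 7*I*√3158178954/758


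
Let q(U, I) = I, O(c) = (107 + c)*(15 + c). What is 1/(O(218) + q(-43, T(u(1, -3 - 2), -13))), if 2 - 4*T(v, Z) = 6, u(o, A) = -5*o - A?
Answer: 1/75724 ≈ 1.3206e-5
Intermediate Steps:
u(o, A) = -A - 5*o
T(v, Z) = -1 (T(v, Z) = ½ - ¼*6 = ½ - 3/2 = -1)
O(c) = (15 + c)*(107 + c)
1/(O(218) + q(-43, T(u(1, -3 - 2), -13))) = 1/((1605 + 218² + 122*218) - 1) = 1/((1605 + 47524 + 26596) - 1) = 1/(75725 - 1) = 1/75724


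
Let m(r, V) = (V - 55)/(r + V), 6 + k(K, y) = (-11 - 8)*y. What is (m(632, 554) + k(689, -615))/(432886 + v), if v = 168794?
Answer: 13851793/713592480 ≈ 0.019411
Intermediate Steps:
k(K, y) = -6 - 19*y (k(K, y) = -6 + (-11 - 8)*y = -6 - 19*y)
m(r, V) = (-55 + V)/(V + r)
(m(632, 554) + k(689, -615))/(432886 + v) = ((-55 + 554)/(554 + 632) + (-6 - 19*(-615)))/(432886 + 168794) = (499/1186 + (-6 + 11685))/601680 = ((1/1186)*499 + 11679)*(1/601680) = (499/1186 + 11679)*(1/601680) = (13851793/1186)*(1/601680) = 13851793/713592480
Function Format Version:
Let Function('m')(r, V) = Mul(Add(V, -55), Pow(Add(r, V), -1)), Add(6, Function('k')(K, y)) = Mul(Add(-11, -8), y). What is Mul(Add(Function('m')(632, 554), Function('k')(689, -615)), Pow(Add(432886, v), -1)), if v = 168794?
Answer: Rational(13851793, 713592480) ≈ 0.019411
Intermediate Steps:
Function('k')(K, y) = Add(-6, Mul(-19, y)) (Function('k')(K, y) = Add(-6, Mul(Add(-11, -8), y)) = Add(-6, Mul(-19, y)))
Function('m')(r, V) = Mul(Pow(Add(V, r), -1), Add(-55, V)) (Function('m')(r, V) = Mul(Add(-55, V), Pow(Add(V, r), -1)) = Mul(Pow(Add(V, r), -1), Add(-55, V)))
Mul(Add(Function('m')(632, 554), Function('k')(689, -615)), Pow(Add(432886, v), -1)) = Mul(Add(Mul(Pow(Add(554, 632), -1), Add(-55, 554)), Add(-6, Mul(-19, -615))), Pow(Add(432886, 168794), -1)) = Mul(Add(Mul(Pow(1186, -1), 499), Add(-6, 11685)), Pow(601680, -1)) = Mul(Add(Mul(Rational(1, 1186), 499), 11679), Rational(1, 601680)) = Mul(Add(Rational(499, 1186), 11679), Rational(1, 601680)) = Mul(Rational(13851793, 1186), Rational(1, 601680)) = Rational(13851793, 713592480)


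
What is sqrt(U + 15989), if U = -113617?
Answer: 2*I*sqrt(24407) ≈ 312.45*I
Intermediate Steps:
sqrt(U + 15989) = sqrt(-113617 + 15989) = sqrt(-97628) = 2*I*sqrt(24407)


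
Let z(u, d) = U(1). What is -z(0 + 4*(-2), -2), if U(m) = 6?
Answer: -6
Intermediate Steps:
z(u, d) = 6
-z(0 + 4*(-2), -2) = -1*6 = -6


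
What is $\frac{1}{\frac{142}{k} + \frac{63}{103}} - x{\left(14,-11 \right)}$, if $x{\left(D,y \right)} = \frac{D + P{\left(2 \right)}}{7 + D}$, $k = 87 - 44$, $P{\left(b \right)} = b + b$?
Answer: $- \frac{73007}{121345} \approx -0.60165$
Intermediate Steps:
$P{\left(b \right)} = 2 b$
$k = 43$
$x{\left(D,y \right)} = \frac{4 + D}{7 + D}$ ($x{\left(D,y \right)} = \frac{D + 2 \cdot 2}{7 + D} = \frac{D + 4}{7 + D} = \frac{4 + D}{7 + D}$)
$\frac{1}{\frac{142}{k} + \frac{63}{103}} - x{\left(14,-11 \right)} = \frac{1}{\frac{142}{43} + \frac{63}{103}} - \frac{4 + 14}{7 + 14} = \frac{1}{142 \cdot \frac{1}{43} + 63 \cdot \frac{1}{103}} - \frac{1}{21} \cdot 18 = \frac{1}{\frac{142}{43} + \frac{63}{103}} - \frac{1}{21} \cdot 18 = \frac{1}{\frac{17335}{4429}} - \frac{6}{7} = \frac{4429}{17335} - \frac{6}{7} = - \frac{73007}{121345}$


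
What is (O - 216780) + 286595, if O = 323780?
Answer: 393595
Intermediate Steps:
(O - 216780) + 286595 = (323780 - 216780) + 286595 = 107000 + 286595 = 393595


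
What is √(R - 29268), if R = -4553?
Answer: I*√33821 ≈ 183.9*I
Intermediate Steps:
√(R - 29268) = √(-4553 - 29268) = √(-33821) = I*√33821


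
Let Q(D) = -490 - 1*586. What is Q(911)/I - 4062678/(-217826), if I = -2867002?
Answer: 10825223357/580397377 ≈ 18.651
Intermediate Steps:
Q(D) = -1076 (Q(D) = -490 - 586 = -1076)
Q(911)/I - 4062678/(-217826) = -1076/(-2867002) - 4062678/(-217826) = -1076*(-1/2867002) - 4062678*(-1/217826) = 2/5329 + 2031339/108913 = 10825223357/580397377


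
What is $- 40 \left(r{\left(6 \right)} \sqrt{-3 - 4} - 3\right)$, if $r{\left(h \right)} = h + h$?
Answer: $120 - 480 i \sqrt{7} \approx 120.0 - 1270.0 i$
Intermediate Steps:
$r{\left(h \right)} = 2 h$
$- 40 \left(r{\left(6 \right)} \sqrt{-3 - 4} - 3\right) = - 40 \left(2 \cdot 6 \sqrt{-3 - 4} - 3\right) = - 40 \left(12 \sqrt{-7} - 3\right) = - 40 \left(12 i \sqrt{7} - 3\right) = - 40 \left(-3 + 12 i \sqrt{7}\right) = 120 - 480 i \sqrt{7}$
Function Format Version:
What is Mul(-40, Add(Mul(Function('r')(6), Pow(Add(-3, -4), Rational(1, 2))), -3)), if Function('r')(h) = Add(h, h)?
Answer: Add(120, Mul(-480, I, Pow(7, Rational(1, 2)))) ≈ Add(120.00, Mul(-1270.0, I))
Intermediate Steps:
Function('r')(h) = Mul(2, h)
Mul(-40, Add(Mul(Function('r')(6), Pow(Add(-3, -4), Rational(1, 2))), -3)) = Mul(-40, Add(Mul(Mul(2, 6), Pow(Add(-3, -4), Rational(1, 2))), -3)) = Mul(-40, Add(Mul(12, Pow(-7, Rational(1, 2))), -3)) = Mul(-40, Add(Mul(12, Mul(I, Pow(7, Rational(1, 2)))), -3)) = Mul(-40, Add(Mul(12, I, Pow(7, Rational(1, 2))), -3)) = Mul(-40, Add(-3, Mul(12, I, Pow(7, Rational(1, 2))))) = Add(120, Mul(-480, I, Pow(7, Rational(1, 2))))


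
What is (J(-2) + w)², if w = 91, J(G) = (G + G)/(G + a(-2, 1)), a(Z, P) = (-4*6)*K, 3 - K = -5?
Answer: 77951241/9409 ≈ 8284.8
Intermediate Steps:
K = 8 (K = 3 - 1*(-5) = 3 + 5 = 8)
a(Z, P) = -192 (a(Z, P) = -4*6*8 = -24*8 = -192)
J(G) = 2*G/(-192 + G) (J(G) = (G + G)/(G - 192) = (2*G)/(-192 + G) = 2*G/(-192 + G))
(J(-2) + w)² = (2*(-2)/(-192 - 2) + 91)² = (2*(-2)/(-194) + 91)² = (2*(-2)*(-1/194) + 91)² = (2/97 + 91)² = (8829/97)² = 77951241/9409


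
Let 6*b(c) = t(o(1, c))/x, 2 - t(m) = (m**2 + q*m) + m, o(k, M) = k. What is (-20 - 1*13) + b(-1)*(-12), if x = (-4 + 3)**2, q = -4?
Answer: -41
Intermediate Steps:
x = 1 (x = (-1)**2 = 1)
t(m) = 2 - m**2 + 3*m (t(m) = 2 - ((m**2 - 4*m) + m) = 2 - (m**2 - 3*m) = 2 + (-m**2 + 3*m) = 2 - m**2 + 3*m)
b(c) = 2/3 (b(c) = ((2 - 1*1**2 + 3*1)/1)/6 = ((2 - 1*1 + 3)*1)/6 = ((2 - 1 + 3)*1)/6 = (4*1)/6 = (1/6)*4 = 2/3)
(-20 - 1*13) + b(-1)*(-12) = (-20 - 1*13) + (2/3)*(-12) = (-20 - 13) - 8 = -33 - 8 = -41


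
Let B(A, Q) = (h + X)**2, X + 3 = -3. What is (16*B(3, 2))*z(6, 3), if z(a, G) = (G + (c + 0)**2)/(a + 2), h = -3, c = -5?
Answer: 4536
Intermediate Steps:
X = -6 (X = -3 - 3 = -6)
B(A, Q) = 81 (B(A, Q) = (-3 - 6)**2 = (-9)**2 = 81)
z(a, G) = (25 + G)/(2 + a) (z(a, G) = (G + (-5 + 0)**2)/(a + 2) = (G + (-5)**2)/(2 + a) = (G + 25)/(2 + a) = (25 + G)/(2 + a))
(16*B(3, 2))*z(6, 3) = (16*81)*((25 + 3)/(2 + 6)) = 1296*(28/8) = 1296*((1/8)*28) = 1296*(7/2) = 4536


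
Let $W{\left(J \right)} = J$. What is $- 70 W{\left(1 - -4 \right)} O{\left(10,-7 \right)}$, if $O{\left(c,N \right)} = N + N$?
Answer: $4900$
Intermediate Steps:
$O{\left(c,N \right)} = 2 N$
$- 70 W{\left(1 - -4 \right)} O{\left(10,-7 \right)} = - 70 \left(1 - -4\right) 2 \left(-7\right) = - 70 \left(1 + 4\right) \left(-14\right) = \left(-70\right) 5 \left(-14\right) = \left(-350\right) \left(-14\right) = 4900$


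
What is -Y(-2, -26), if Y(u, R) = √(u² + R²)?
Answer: -2*√170 ≈ -26.077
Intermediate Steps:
Y(u, R) = √(R² + u²)
-Y(-2, -26) = -√((-26)² + (-2)²) = -√(676 + 4) = -√680 = -2*√170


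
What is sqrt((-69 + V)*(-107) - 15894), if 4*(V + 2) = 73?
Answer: I*sqrt(40999)/2 ≈ 101.24*I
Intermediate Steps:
V = 65/4 (V = -2 + (1/4)*73 = -2 + 73/4 = 65/4 ≈ 16.250)
sqrt((-69 + V)*(-107) - 15894) = sqrt((-69 + 65/4)*(-107) - 15894) = sqrt(-211/4*(-107) - 15894) = sqrt(22577/4 - 15894) = sqrt(-40999/4) = I*sqrt(40999)/2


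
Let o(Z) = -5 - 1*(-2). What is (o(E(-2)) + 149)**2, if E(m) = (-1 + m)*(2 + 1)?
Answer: 21316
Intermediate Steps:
E(m) = -3 + 3*m (E(m) = (-1 + m)*3 = -3 + 3*m)
o(Z) = -3 (o(Z) = -5 + 2 = -3)
(o(E(-2)) + 149)**2 = (-3 + 149)**2 = 146**2 = 21316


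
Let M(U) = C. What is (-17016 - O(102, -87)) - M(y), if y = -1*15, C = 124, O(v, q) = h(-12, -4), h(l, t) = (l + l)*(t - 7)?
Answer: -17404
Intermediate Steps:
h(l, t) = 2*l*(-7 + t) (h(l, t) = (2*l)*(-7 + t) = 2*l*(-7 + t))
O(v, q) = 264 (O(v, q) = 2*(-12)*(-7 - 4) = 2*(-12)*(-11) = 264)
y = -15
M(U) = 124
(-17016 - O(102, -87)) - M(y) = (-17016 - 1*264) - 1*124 = (-17016 - 264) - 124 = -17280 - 124 = -17404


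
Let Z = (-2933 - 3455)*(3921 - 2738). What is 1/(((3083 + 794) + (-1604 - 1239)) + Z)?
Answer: -1/7555970 ≈ -1.3235e-7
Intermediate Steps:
Z = -7557004 (Z = -6388*1183 = -7557004)
1/(((3083 + 794) + (-1604 - 1239)) + Z) = 1/(((3083 + 794) + (-1604 - 1239)) - 7557004) = 1/((3877 - 2843) - 7557004) = 1/(1034 - 7557004) = 1/(-7555970) = -1/7555970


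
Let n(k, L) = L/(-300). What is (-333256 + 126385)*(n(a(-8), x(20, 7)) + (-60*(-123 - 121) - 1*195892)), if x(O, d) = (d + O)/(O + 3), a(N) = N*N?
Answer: 86240301593439/2300 ≈ 3.7496e+10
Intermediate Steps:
a(N) = N²
x(O, d) = (O + d)/(3 + O)
n(k, L) = -L/300 (n(k, L) = L*(-1/300) = -L/300)
(-333256 + 126385)*(n(a(-8), x(20, 7)) + (-60*(-123 - 121) - 1*195892)) = (-333256 + 126385)*(-(20 + 7)/(300*(3 + 20)) + (-60*(-123 - 121) - 1*195892)) = -206871*(-27/(300*23) + (-60*(-244) - 195892)) = -206871*(-27/6900 + (14640 - 195892)) = -206871*(-1/300*27/23 - 181252) = -206871*(-9/2300 - 181252) = -206871*(-416879609/2300) = 86240301593439/2300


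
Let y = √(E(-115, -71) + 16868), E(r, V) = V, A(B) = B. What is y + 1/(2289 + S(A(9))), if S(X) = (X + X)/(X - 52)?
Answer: 43/98409 + √16797 ≈ 129.60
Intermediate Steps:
S(X) = 2*X/(-52 + X) (S(X) = (2*X)/(-52 + X) = 2*X/(-52 + X))
y = √16797 (y = √(-71 + 16868) = √16797 ≈ 129.60)
y + 1/(2289 + S(A(9))) = √16797 + 1/(2289 + 2*9/(-52 + 9)) = √16797 + 1/(2289 + 2*9/(-43)) = √16797 + 1/(2289 + 2*9*(-1/43)) = √16797 + 1/(2289 - 18/43) = √16797 + 1/(98409/43) = √16797 + 43/98409 = 43/98409 + √16797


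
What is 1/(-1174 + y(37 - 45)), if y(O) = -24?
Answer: -1/1198 ≈ -0.00083472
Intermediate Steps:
1/(-1174 + y(37 - 45)) = 1/(-1174 - 24) = 1/(-1198) = -1/1198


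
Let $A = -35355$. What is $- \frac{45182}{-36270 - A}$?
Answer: $\frac{45182}{915} \approx 49.379$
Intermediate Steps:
$- \frac{45182}{-36270 - A} = - \frac{45182}{-36270 - -35355} = - \frac{45182}{-36270 + 35355} = - \frac{45182}{-915} = \left(-45182\right) \left(- \frac{1}{915}\right) = \frac{45182}{915}$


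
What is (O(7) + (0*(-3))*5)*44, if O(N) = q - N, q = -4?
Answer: -484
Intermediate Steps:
O(N) = -4 - N
(O(7) + (0*(-3))*5)*44 = ((-4 - 1*7) + (0*(-3))*5)*44 = ((-4 - 7) + 0*5)*44 = (-11 + 0)*44 = -11*44 = -484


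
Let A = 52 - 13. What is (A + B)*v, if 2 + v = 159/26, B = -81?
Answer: -2247/13 ≈ -172.85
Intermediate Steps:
A = 39
v = 107/26 (v = -2 + 159/26 = 107/26 ≈ 4.1154)
(A + B)*v = (39 - 81)*(107/26) = -42*107/26 = -2247/13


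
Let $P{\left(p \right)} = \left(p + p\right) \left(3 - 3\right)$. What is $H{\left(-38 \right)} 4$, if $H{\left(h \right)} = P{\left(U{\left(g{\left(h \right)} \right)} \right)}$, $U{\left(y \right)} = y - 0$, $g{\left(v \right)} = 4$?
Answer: $0$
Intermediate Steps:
$U{\left(y \right)} = y$ ($U{\left(y \right)} = y + 0 = y$)
$P{\left(p \right)} = 0$ ($P{\left(p \right)} = 2 p 0 = 0$)
$H{\left(h \right)} = 0$
$H{\left(-38 \right)} 4 = 0 \cdot 4 = 0$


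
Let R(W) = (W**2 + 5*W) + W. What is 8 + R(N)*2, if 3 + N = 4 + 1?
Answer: 40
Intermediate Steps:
N = 2 (N = -3 + (4 + 1) = -3 + 5 = 2)
R(W) = W**2 + 6*W
8 + R(N)*2 = 8 + (2*(6 + 2))*2 = 8 + (2*8)*2 = 8 + 16*2 = 8 + 32 = 40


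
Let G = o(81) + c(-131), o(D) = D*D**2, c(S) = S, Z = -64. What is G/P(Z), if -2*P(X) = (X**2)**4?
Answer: -265655/70368744177664 ≈ -3.7752e-9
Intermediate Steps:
o(D) = D**3
G = 531310 (G = 81**3 - 131 = 531441 - 131 = 531310)
P(X) = -X**8/2
G/P(Z) = 531310/((-1/2*(-64)**8)) = 531310/((-1/2*281474976710656)) = 531310/(-140737488355328) = 531310*(-1/140737488355328) = -265655/70368744177664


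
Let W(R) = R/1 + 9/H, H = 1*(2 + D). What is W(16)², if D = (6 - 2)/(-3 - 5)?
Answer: 484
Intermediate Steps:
D = -½ (D = 4/(-8) = 4*(-⅛) = -½ ≈ -0.50000)
H = 3/2 (H = 1*(2 - ½) = 1*(3/2) = 3/2 ≈ 1.5000)
W(R) = 6 + R (W(R) = R/1 + 9/(3/2) = R*1 + 9*(⅔) = R + 6 = 6 + R)
W(16)² = (6 + 16)² = 22² = 484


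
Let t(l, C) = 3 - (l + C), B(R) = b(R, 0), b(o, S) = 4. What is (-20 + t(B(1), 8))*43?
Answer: -1247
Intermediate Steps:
B(R) = 4
t(l, C) = 3 - C - l (t(l, C) = 3 - (C + l) = 3 + (-C - l) = 3 - C - l)
(-20 + t(B(1), 8))*43 = (-20 + (3 - 1*8 - 1*4))*43 = (-20 + (3 - 8 - 4))*43 = (-20 - 9)*43 = -29*43 = -1247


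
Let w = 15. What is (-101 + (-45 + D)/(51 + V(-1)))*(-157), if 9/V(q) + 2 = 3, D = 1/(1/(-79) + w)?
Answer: 1134833837/71040 ≈ 15975.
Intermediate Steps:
D = 79/1184 (D = 1/(1/(-79) + 15) = 1/(-1/79 + 15) = 1/(1184/79) = 79/1184 ≈ 0.066723)
V(q) = 9 (V(q) = 9/(-2 + 3) = 9/1 = 9*1 = 9)
(-101 + (-45 + D)/(51 + V(-1)))*(-157) = (-101 + (-45 + 79/1184)/(51 + 9))*(-157) = (-101 - 53201/1184/60)*(-157) = (-101 - 53201/1184*1/60)*(-157) = (-101 - 53201/71040)*(-157) = -7228241/71040*(-157) = 1134833837/71040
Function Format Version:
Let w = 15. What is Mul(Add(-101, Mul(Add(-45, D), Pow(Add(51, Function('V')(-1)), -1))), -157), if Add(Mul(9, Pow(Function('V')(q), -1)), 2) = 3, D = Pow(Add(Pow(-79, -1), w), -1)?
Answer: Rational(1134833837, 71040) ≈ 15975.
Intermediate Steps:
D = Rational(79, 1184) (D = Pow(Add(Pow(-79, -1), 15), -1) = Pow(Add(Rational(-1, 79), 15), -1) = Pow(Rational(1184, 79), -1) = Rational(79, 1184) ≈ 0.066723)
Function('V')(q) = 9 (Function('V')(q) = Mul(9, Pow(Add(-2, 3), -1)) = Mul(9, Pow(1, -1)) = Mul(9, 1) = 9)
Mul(Add(-101, Mul(Add(-45, D), Pow(Add(51, Function('V')(-1)), -1))), -157) = Mul(Add(-101, Mul(Add(-45, Rational(79, 1184)), Pow(Add(51, 9), -1))), -157) = Mul(Add(-101, Mul(Rational(-53201, 1184), Pow(60, -1))), -157) = Mul(Add(-101, Mul(Rational(-53201, 1184), Rational(1, 60))), -157) = Mul(Add(-101, Rational(-53201, 71040)), -157) = Mul(Rational(-7228241, 71040), -157) = Rational(1134833837, 71040)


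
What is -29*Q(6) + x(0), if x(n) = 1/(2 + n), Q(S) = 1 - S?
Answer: 291/2 ≈ 145.50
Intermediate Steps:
-29*Q(6) + x(0) = -29*(1 - 1*6) + 1/(2 + 0) = -29*(1 - 6) + 1/2 = -29*(-5) + ½ = 145 + ½ = 291/2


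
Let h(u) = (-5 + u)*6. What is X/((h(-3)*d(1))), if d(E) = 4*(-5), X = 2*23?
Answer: 23/480 ≈ 0.047917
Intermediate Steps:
X = 46
d(E) = -20
h(u) = -30 + 6*u
X/((h(-3)*d(1))) = 46/(((-30 + 6*(-3))*(-20))) = 46/(((-30 - 18)*(-20))) = 46/((-48*(-20))) = 46/960 = 46*(1/960) = 23/480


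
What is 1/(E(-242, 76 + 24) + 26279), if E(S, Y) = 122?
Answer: 1/26401 ≈ 3.7877e-5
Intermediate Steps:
1/(E(-242, 76 + 24) + 26279) = 1/(122 + 26279) = 1/26401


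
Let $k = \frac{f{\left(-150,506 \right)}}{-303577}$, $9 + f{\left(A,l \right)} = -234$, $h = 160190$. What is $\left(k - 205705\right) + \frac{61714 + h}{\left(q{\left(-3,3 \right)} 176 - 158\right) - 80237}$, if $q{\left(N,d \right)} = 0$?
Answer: $- \frac{5020518574394698}{24406072915} \approx -2.0571 \cdot 10^{5}$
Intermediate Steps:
$f{\left(A,l \right)} = -243$ ($f{\left(A,l \right)} = -9 - 234 = -243$)
$k = \frac{243}{303577}$ ($k = - \frac{243}{-303577} = \left(-243\right) \left(- \frac{1}{303577}\right) = \frac{243}{303577} \approx 0.00080046$)
$\left(k - 205705\right) + \frac{61714 + h}{\left(q{\left(-3,3 \right)} 176 - 158\right) - 80237} = \left(\frac{243}{303577} - 205705\right) + \frac{61714 + 160190}{\left(0 \cdot 176 - 158\right) - 80237} = - \frac{62447306542}{303577} + \frac{221904}{\left(0 - 158\right) - 80237} = - \frac{62447306542}{303577} + \frac{221904}{-158 - 80237} = - \frac{62447306542}{303577} + \frac{221904}{-80395} = - \frac{62447306542}{303577} + 221904 \left(- \frac{1}{80395}\right) = - \frac{62447306542}{303577} - \frac{221904}{80395} = - \frac{5020518574394698}{24406072915}$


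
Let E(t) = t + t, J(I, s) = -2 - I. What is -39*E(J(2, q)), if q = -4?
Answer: 312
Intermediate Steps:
E(t) = 2*t
-39*E(J(2, q)) = -78*(-2 - 1*2) = -78*(-2 - 2) = -78*(-4) = -39*(-8) = 312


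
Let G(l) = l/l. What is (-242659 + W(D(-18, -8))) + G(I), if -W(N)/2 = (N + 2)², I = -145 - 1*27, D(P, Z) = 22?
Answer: -243810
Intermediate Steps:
I = -172 (I = -145 - 27 = -172)
G(l) = 1
W(N) = -2*(2 + N)² (W(N) = -2*(N + 2)² = -2*(2 + N)²)
(-242659 + W(D(-18, -8))) + G(I) = (-242659 - 2*(2 + 22)²) + 1 = (-242659 - 2*24²) + 1 = (-242659 - 2*576) + 1 = (-242659 - 1152) + 1 = -243811 + 1 = -243810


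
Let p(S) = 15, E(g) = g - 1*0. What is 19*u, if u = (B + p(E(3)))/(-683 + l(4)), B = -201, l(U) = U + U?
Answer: 1178/225 ≈ 5.2356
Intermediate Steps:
E(g) = g (E(g) = g + 0 = g)
l(U) = 2*U
u = 62/225 (u = (-201 + 15)/(-683 + 2*4) = -186/(-683 + 8) = -186/(-675) = -186*(-1/675) = 62/225 ≈ 0.27556)
19*u = 19*(62/225) = 1178/225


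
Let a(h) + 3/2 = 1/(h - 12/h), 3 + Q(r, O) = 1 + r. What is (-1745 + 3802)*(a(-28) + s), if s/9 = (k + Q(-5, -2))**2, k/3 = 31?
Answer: 52850729327/386 ≈ 1.3692e+8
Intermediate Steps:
k = 93 (k = 3*31 = 93)
Q(r, O) = -2 + r (Q(r, O) = -3 + (1 + r) = -2 + r)
s = 66564 (s = 9*(93 + (-2 - 5))**2 = 9*(93 - 7)**2 = 9*86**2 = 9*7396 = 66564)
a(h) = -3/2 + 1/(h - 12/h)
(-1745 + 3802)*(a(-28) + s) = (-1745 + 3802)*((18 - 28 - 3/2*(-28)**2)/(-12 + (-28)**2) + 66564) = 2057*((18 - 28 - 3/2*784)/(-12 + 784) + 66564) = 2057*((18 - 28 - 1176)/772 + 66564) = 2057*((1/772)*(-1186) + 66564) = 2057*(-593/386 + 66564) = 2057*(25693111/386) = 52850729327/386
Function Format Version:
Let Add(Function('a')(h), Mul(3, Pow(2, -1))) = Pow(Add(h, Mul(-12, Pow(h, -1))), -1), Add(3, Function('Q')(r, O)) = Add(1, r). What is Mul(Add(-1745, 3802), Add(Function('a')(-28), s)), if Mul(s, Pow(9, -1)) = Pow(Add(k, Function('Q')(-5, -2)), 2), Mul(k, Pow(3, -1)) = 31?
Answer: Rational(52850729327, 386) ≈ 1.3692e+8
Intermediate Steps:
k = 93 (k = Mul(3, 31) = 93)
Function('Q')(r, O) = Add(-2, r) (Function('Q')(r, O) = Add(-3, Add(1, r)) = Add(-2, r))
s = 66564 (s = Mul(9, Pow(Add(93, Add(-2, -5)), 2)) = Mul(9, Pow(Add(93, -7), 2)) = Mul(9, Pow(86, 2)) = Mul(9, 7396) = 66564)
Function('a')(h) = Add(Rational(-3, 2), Pow(Add(h, Mul(-12, Pow(h, -1))), -1))
Mul(Add(-1745, 3802), Add(Function('a')(-28), s)) = Mul(Add(-1745, 3802), Add(Mul(Pow(Add(-12, Pow(-28, 2)), -1), Add(18, -28, Mul(Rational(-3, 2), Pow(-28, 2)))), 66564)) = Mul(2057, Add(Mul(Pow(Add(-12, 784), -1), Add(18, -28, Mul(Rational(-3, 2), 784))), 66564)) = Mul(2057, Add(Mul(Pow(772, -1), Add(18, -28, -1176)), 66564)) = Mul(2057, Add(Mul(Rational(1, 772), -1186), 66564)) = Mul(2057, Add(Rational(-593, 386), 66564)) = Mul(2057, Rational(25693111, 386)) = Rational(52850729327, 386)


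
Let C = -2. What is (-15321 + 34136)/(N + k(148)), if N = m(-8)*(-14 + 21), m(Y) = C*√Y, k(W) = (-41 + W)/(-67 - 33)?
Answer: -201320500/15691449 + 5268200000*I*√2/15691449 ≈ -12.83 + 474.8*I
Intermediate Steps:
k(W) = 41/100 - W/100 (k(W) = (-41 + W)/(-100) = (-41 + W)*(-1/100) = 41/100 - W/100)
m(Y) = -2*√Y
N = -28*I*√2 (N = (-4*I*√2)*(-14 + 21) = -4*I*√2*7 = -28*I*√2 ≈ -39.598*I)
(-15321 + 34136)/(N + k(148)) = (-15321 + 34136)/(-28*I*√2 + (41/100 - 1/100*148)) = 18815/(-28*I*√2 + (41/100 - 37/25)) = 18815/(-28*I*√2 - 107/100) = 18815/(-107/100 - 28*I*√2)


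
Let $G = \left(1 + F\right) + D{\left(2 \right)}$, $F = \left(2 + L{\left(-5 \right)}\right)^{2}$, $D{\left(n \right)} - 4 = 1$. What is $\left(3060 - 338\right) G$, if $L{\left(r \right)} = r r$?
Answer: $2000670$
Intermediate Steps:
$D{\left(n \right)} = 5$ ($D{\left(n \right)} = 4 + 1 = 5$)
$L{\left(r \right)} = r^{2}$
$F = 729$ ($F = \left(2 + \left(-5\right)^{2}\right)^{2} = \left(2 + 25\right)^{2} = 27^{2} = 729$)
$G = 735$ ($G = \left(1 + 729\right) + 5 = 730 + 5 = 735$)
$\left(3060 - 338\right) G = \left(3060 - 338\right) 735 = 2722 \cdot 735 = 2000670$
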